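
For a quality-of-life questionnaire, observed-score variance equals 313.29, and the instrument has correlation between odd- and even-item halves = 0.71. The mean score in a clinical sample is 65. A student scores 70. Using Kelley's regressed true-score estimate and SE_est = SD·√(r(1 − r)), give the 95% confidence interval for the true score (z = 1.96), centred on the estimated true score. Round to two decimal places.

[56.13, 82.17]

SD = √313.29 = 17.7000
r_full = 2·0.71 / (1 + 0.71) ≈ 0.8304
Estimated true score = 0.8304*70 + (1 − 0.8304)*65 ≈ 69.1520
SE_est = SD * √(r(1 − r)) = 17.7000 * √0.1408 ≈ 17.7000 * 0.3753 ≈ 6.6423
CI = 69.1520 ± 1.96 * 6.6423 → [56.1331, 82.1710]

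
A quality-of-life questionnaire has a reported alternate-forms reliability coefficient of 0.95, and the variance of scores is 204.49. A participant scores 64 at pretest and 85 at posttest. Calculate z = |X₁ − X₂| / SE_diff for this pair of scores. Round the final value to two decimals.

4.64

SD = √204.49 ≈ 14.3000
SEM = 14.3000 * √(1 − 0.9500) = 14.3000 * √0.0500 ≈ 14.3000 * 0.2236 ≈ 3.1976
SE_diff = SEM * √2 ≈ 3.1976 * 1.4142 ≈ 4.5221
z = |64 − 85| / 4.5221 = 21 / 4.5221 ≈ 4.6439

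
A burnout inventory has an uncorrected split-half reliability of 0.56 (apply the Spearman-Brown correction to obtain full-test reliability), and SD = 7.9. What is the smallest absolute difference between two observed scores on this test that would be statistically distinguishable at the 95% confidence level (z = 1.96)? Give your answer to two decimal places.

11.63

Spearman-Brown: r = 2(0.56) / (1 + 0.56) = 1.12000 / 1.56000 ≈ 0.71795
SEM = 7.90000 × √(1 − 0.71795) = 7.90000 × √0.28205 ≈ 7.90000 × 0.53109 ≈ 4.19557
Standard error of the difference = 4.19557·√2 ≈ 5.93343
Minimum reliable difference = 1.96 × SE_diff ≈ 1.96 × 5.93343 ≈ 11.62953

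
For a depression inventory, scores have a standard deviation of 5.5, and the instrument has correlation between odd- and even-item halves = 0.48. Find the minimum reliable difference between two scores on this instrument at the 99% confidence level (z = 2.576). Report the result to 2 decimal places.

Spearman-Brown: r = 2(0.48) / (1 + 0.48) = 0.96000 / 1.48000 ≈ 0.64865
SEM = 5.50000×√(1 − 0.64865) ≈ 3.26012
Standard error of the difference = 3.26012·√2 ≈ 4.61051
Minimum reliable difference = 2.576 × SE_diff ≈ 2.576 × 4.61051 ≈ 11.87666

11.88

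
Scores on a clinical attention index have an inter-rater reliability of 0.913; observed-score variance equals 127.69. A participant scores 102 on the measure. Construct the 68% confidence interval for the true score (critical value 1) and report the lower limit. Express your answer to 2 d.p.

98.67

SD = √127.69 = 11.3000
SEM = 11.3000 * √(1 − 0.9130) = 11.3000 * √0.0870 ≈ 11.3000 * 0.2950 ≈ 3.3330
Half-width = 1*3.3330 ≈ 3.3330
Lower limit = 102 − 3.3330 ≈ 98.6670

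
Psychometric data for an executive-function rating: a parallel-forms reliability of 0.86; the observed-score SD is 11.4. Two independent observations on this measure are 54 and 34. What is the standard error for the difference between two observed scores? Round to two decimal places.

6.03

SEM = 11.400*√(1 − 0.860) ≈ 4.265
Standard error of the difference = 4.265·√2 ≈ 6.032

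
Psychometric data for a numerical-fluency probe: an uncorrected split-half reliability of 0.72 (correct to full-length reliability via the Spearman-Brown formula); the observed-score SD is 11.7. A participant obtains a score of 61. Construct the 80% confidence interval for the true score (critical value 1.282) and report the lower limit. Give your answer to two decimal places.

r_full = 2·0.72 / (1 + 0.72) ≈ 0.837
SEM = 11.700*√(1 − 0.837) ≈ 4.721
1.282 * SEM ≈ 6.052
Lower bound: 61 − 6.052 = 54.948

54.95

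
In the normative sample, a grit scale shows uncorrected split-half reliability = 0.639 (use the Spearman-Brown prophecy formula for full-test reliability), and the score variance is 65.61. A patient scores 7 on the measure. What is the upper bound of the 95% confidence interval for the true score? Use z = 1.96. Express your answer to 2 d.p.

14.45

SD = √65.61 = 8.10000
Spearman-Brown: r = 2(0.639) / (1 + 0.639) = 1.27800 / 1.63900 ≈ 0.77974
SEM = 8.10000 · √(1 − 0.77974) = 8.10000 · √0.22026 ≈ 8.10000 · 0.46931 ≈ 3.80145
Half-width = 1.96·3.80145 ≈ 7.45084
Upper bound: 7 + 7.45084 = 14.45084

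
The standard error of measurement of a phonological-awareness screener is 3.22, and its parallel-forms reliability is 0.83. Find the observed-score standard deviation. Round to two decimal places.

7.81

SD = SEM / √(1 − r) = 3.22 / √0.1700 ≈ 3.22 / 0.4123 ≈ 7.8096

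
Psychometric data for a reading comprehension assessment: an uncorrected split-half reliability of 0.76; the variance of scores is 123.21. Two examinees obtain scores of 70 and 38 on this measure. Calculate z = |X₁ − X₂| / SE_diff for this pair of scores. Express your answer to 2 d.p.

SD = √123.21 = 11.1000
Spearman-Brown: r = 2(0.76) / (1 + 0.76) = 1.5200 / 1.7600 ≈ 0.8636
SEM = 11.1000 · √(1 − 0.8636) = 11.1000 · √0.1364 ≈ 11.1000 · 0.3693 ≈ 4.0989
SE_diff = √2 · SEM ≈ 5.7968
z = |70 − 38| / 5.7968 = 32 / 5.7968 ≈ 5.5203

5.52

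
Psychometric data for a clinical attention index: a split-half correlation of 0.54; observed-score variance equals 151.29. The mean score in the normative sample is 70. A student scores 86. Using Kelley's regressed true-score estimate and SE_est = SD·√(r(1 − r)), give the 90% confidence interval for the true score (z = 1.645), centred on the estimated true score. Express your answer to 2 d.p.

[71.96, 90.48]

SD = √151.29 = 12.30000
r_full = 2·0.54 / (1 + 0.54) ≈ 0.70130
T̂ = r·X + (1 − r)·M = 0.70130*86 + 0.29870*70 ≈ 60.31169 + 20.90909 ≈ 81.22078
SE_est = 12.30000·√[r(1 − r)] ≈ 5.62957
90% CI: 81.22078 ± 9.26064 ≈ (71.96014, 90.48142)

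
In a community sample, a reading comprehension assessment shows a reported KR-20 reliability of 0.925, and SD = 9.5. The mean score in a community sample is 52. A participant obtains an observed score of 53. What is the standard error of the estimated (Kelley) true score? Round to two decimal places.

SE_est = SD × √(r(1 − r)) = 9.50000 × √0.06937 ≈ 9.50000 × 0.26339 ≈ 2.50222

2.50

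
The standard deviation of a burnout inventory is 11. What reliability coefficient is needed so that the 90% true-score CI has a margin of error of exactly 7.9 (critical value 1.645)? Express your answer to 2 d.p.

SEM needed = half-width / z = 7.9/1.645 ≈ 4.8024
Required reliability = 1 − (SEM/SD)² = 1 − 0.1906 ≈ 0.8094

0.81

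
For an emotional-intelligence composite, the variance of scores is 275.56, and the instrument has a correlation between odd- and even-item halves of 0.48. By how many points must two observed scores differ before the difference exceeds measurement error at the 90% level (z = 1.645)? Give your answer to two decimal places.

22.89

SD = √275.56 = 16.60000
r_full = 2·0.48 / (1 + 0.48) ≈ 0.64865
SEM = 16.60000 × √(1 − 0.64865) = 16.60000 × √0.35135 ≈ 16.60000 × 0.59275 ≈ 9.83963
Standard error of the difference = 9.83963·√2 ≈ 13.91534
Minimum reliable difference = 1.645 × SE_diff ≈ 1.645 × 13.91534 ≈ 22.89074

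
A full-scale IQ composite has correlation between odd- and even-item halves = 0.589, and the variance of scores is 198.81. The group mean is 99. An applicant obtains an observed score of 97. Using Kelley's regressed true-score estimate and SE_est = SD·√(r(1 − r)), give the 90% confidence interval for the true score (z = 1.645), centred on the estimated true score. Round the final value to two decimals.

[87.36, 107.67]

σ = 198.81^(1/2) = 14.100
Full-length reliability (Spearman-Brown) = 2(0.589)/(1+0.589) ≃ 0.741
Estimated true score = 0.741*97 + (1 − 0.741)*99 ≃ 97.517
SE_est = SD * √(r(1 − r)) = 14.100 * √0.192 ≃ 14.100 * 0.438 ≃ 6.174
CI = 97.517 ± 1.645 * 6.174 → [87.361, 107.674]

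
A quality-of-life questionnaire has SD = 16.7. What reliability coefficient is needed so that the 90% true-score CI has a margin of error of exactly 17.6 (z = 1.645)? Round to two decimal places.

Required SEM = 17.6 / 1.645 ≈ 10.699
r = 1 − (SEM / SD)² = 1 − (10.699 / 16.7)² ≈ 1 − 0.410 ≈ 0.590

0.59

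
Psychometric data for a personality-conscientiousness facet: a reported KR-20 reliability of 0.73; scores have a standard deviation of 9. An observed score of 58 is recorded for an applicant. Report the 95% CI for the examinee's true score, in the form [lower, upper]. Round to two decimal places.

[48.83, 67.17]

The standard error of measurement is 9.000·√(1 − 0.730) ≈ 9.000·0.520 ≈ 4.677.
1.96 · SEM ≈ 9.166
95% CI: 58 ± 9.166 = [48.834, 67.166]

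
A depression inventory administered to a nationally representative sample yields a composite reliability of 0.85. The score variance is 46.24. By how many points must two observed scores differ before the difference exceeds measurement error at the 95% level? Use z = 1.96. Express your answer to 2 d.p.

σ = 46.24^(1/2) = 6.8000
SEM = 6.8000×√(1 − 0.8500) ≈ 2.6336
SE_diff = SEM × √2 ≈ 2.6336 × 1.4142 ≈ 3.7245
Smallest detectable difference = 1.96×3.7245 ≈ 7.3000

7.30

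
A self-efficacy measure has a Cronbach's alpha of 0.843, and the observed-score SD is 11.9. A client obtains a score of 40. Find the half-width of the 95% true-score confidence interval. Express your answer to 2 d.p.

The standard error of measurement is 11.9000*√(1 − 0.8430) ≈ 11.9000*0.3962 ≈ 4.7152.
Margin = 1.96 * 4.7152 ≈ 9.2417

9.24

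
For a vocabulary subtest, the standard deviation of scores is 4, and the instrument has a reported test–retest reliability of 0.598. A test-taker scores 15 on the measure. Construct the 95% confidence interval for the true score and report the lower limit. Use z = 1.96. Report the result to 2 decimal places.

10.03

SEM = 4.000 · √(1 − 0.598) = 4.000 · √0.402 ≃ 4.000 · 0.634 ≃ 2.536
Half-width = 1.96·2.536 ≃ 4.971
Lower bound: 15 − 4.971 = 10.029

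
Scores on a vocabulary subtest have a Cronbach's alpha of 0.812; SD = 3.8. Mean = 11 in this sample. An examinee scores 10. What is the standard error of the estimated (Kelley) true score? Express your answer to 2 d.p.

1.48

SE_est = SD · √(r(1 − r)) = 3.80000 · √0.15266 ≈ 3.80000 · 0.39071 ≈ 1.48471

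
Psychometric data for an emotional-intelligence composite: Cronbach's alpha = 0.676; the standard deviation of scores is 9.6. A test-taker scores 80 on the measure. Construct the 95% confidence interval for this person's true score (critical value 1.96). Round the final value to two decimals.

The standard error of measurement is 9.6000·√(1 − 0.6760) ≈ 9.6000·0.5692 ≈ 5.4644.
Half-width = 1.96·5.4644 ≈ 10.7103
CI = 80 ± 10.7103 → [69.2897, 90.7103]

[69.29, 90.71]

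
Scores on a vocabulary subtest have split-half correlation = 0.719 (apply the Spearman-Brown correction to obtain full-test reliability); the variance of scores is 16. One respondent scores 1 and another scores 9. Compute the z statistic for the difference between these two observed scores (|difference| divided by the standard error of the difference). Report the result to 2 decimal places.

3.50

SD = √16 ≈ 4.0000
Full-length reliability (Spearman-Brown) = 2(0.719)/(1+0.719) ≈ 0.8365
SEM = 4.0000 · √(1 − 0.8365) = 4.0000 · √0.1635 ≈ 4.0000 · 0.4043 ≈ 1.6172
SE_diff = √2 · SEM ≈ 2.2871
z = 8 / 2.2871 ≈ 3.4978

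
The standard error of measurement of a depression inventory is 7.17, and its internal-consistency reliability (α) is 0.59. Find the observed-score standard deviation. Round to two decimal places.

11.20

σ = SEM·(1 − r)^(−1/2) ≃ 7.17*1.562 ≃ 11.198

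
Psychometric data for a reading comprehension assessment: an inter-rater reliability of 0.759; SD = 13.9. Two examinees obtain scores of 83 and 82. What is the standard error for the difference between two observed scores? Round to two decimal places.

9.65

The standard error of measurement is 13.9000×√(1 − 0.7590) ≈ 13.9000×0.4909 ≈ 6.8238.
SE_diff = √2 × SEM ≈ 9.6502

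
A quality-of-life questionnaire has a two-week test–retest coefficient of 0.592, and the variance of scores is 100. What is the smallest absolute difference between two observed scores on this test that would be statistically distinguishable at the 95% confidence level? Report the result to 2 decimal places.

SD = √100 ≈ 10.0000
The standard error of measurement is 10.0000×√(1 − 0.5920) ≈ 10.0000×0.6387 ≈ 6.3875.
SE_diff = √2 × SEM ≈ 9.0333
Smallest detectable difference = 1.96×9.0333 ≈ 17.7052

17.71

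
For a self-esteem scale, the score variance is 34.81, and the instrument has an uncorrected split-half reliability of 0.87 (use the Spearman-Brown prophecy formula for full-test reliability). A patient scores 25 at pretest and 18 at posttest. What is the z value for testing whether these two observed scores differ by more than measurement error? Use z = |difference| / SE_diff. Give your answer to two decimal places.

σ = 34.81^(1/2) = 5.9000
Spearman-Brown: r = 2(0.87) / (1 + 0.87) = 1.7400 / 1.8700 ≃ 0.9305
SEM = 5.9000 * √(1 − 0.9305) = 5.9000 * √0.0695 ≃ 5.9000 * 0.2637 ≃ 1.5556
SE_diff = SEM * √2 ≃ 1.5556 * 1.4142 ≃ 2.2000
z = |25 − 18| / 2.2000 = 7 / 2.2000 ≃ 3.1819

3.18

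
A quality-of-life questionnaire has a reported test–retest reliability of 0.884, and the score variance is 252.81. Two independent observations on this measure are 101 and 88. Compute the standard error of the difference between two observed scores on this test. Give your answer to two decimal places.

SD = √252.81 = 15.900
SEM = 15.900*√(1 − 0.884) ≈ 5.415
Standard error of the difference = 5.415·√2 ≈ 7.658

7.66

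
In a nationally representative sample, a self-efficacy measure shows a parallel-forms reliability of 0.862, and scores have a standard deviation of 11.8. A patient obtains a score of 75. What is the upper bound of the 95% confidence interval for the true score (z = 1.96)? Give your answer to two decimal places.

SEM = 11.8000 × √(1 − 0.8620) = 11.8000 × √0.1380 ≈ 11.8000 × 0.3715 ≈ 4.3835
Margin = 1.96 × 4.3835 ≈ 8.5917
Upper bound: 75 + 8.5917 = 83.5917

83.59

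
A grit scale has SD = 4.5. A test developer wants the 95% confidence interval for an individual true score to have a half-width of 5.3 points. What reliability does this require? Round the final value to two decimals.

0.64

Required SEM = 5.3 / 1.96 ≈ 2.7041
Required reliability = 1 − (SEM/SD)² = 1 − 0.3611 ≈ 0.6389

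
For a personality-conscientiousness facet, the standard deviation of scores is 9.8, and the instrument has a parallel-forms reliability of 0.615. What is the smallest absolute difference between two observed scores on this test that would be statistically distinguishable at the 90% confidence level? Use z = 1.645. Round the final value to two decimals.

SEM = 9.8000 × √(1 − 0.6150) = 9.8000 × √0.3850 ≈ 9.8000 × 0.6205 ≈ 6.0807
Standard error of the difference = 6.0807·√2 ≈ 8.5995
Smallest detectable difference = 1.645×8.5995 ≈ 14.1461

14.15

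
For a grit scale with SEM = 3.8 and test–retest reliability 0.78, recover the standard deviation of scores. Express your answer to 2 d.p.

8.10

σ = SEM·(1 − r)^(−1/2) ≈ 3.8·2.1320 ≈ 8.1016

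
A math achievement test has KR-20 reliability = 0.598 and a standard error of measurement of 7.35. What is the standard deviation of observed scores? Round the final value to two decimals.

σ = SEM·(1 − r)^(−1/2) ≈ 7.35*1.577 ≈ 11.592

11.59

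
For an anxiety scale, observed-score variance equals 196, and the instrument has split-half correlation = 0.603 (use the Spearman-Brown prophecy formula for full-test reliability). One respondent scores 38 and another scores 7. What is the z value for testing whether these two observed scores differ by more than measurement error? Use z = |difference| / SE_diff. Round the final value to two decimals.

3.15

σ = 196^(1/2) = 14.000
Full-length reliability (Spearman-Brown) = 2(0.603)/(1+0.603) ≈ 0.752
The standard error of measurement is 14.000*√(1 − 0.752) ≈ 14.000*0.498 ≈ 6.967.
SE_diff = √2 * SEM ≈ 9.853
z = 31 / 9.853 ≈ 3.146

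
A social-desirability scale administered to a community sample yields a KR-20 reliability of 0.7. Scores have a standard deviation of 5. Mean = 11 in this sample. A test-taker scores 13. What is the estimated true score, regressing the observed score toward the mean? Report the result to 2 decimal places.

12.40

T̂ = r·X + (1 − r)·M = 0.7000·13 + 0.3000·11 = 9.1000 + 3.3000 ≃ 12.4000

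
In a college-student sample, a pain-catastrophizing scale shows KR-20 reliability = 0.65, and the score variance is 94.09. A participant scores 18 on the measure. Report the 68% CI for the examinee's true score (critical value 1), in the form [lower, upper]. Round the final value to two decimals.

[12.26, 23.74]

SD = √94.09 = 9.7000
SEM = 9.7000×√(1 − 0.6500) ≃ 5.7386
Half-width = 1×5.7386 ≃ 5.7386
CI = 18 ± 5.7386 → [12.2614, 23.7386]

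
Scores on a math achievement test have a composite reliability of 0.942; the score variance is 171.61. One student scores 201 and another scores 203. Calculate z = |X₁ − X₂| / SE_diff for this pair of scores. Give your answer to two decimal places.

0.45

SD = √171.61 = 13.100
SEM = 13.100·√(1 − 0.942) ≈ 3.155
SE_diff = √2 · SEM ≈ 4.462
z = |201 − 203| / 4.462 = 2 / 4.462 ≈ 0.448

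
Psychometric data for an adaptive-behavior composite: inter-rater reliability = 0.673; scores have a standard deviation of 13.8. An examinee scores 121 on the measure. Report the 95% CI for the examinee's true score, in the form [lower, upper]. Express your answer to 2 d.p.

SEM = 13.8000 * √(1 − 0.6730) = 13.8000 * √0.3270 ≈ 13.8000 * 0.5718 ≈ 7.8914
1.96 * SEM ≈ 15.4671
95% CI: 121 ± 15.4671 = [105.5329, 136.4671]

[105.53, 136.47]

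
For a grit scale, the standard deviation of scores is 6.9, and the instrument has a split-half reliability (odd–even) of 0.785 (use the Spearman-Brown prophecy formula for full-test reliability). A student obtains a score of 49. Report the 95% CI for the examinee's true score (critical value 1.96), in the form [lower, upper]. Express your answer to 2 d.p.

Spearman-Brown: r = 2(0.785) / (1 + 0.785) = 1.570 / 1.785 ≈ 0.880
The standard error of measurement is 6.900×√(1 − 0.880) ≈ 6.900×0.347 ≈ 2.395.
1.96 × SEM ≈ 4.694
CI = 49 ± 4.694 → [44.306, 53.694]

[44.31, 53.69]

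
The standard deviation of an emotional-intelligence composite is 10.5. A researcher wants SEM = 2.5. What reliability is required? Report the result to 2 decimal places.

r = 1 − (2.500/10.5)² ≃ 1 − 0.057 ≃ 0.943

0.94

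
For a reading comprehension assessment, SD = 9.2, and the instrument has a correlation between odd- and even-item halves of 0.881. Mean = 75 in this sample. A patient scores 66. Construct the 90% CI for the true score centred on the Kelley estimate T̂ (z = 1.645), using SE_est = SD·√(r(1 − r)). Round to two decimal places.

[62.89, 70.25]

r_full = 2·0.881 / (1 + 0.881) ≈ 0.9367
T̂ = 0.9367(66) + 0.0633(75) ≈ 66.5694
SE_est = 9.2000·√[r(1 − r)] ≈ 2.2396
90% CI: 66.5694 ± 3.6842 ≈ (62.8852, 70.2536)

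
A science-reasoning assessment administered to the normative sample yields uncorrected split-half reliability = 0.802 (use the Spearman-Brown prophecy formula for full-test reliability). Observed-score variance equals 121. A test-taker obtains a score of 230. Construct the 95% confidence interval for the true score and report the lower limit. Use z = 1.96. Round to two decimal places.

SD = √121 ≈ 11.00000
Spearman-Brown: r = 2(0.802) / (1 + 0.802) = 1.60400 / 1.80200 ≈ 0.89012
SEM = 11.00000 · √(1 − 0.89012) = 11.00000 · √0.10988 ≈ 11.00000 · 0.33148 ≈ 3.64626
Margin = 1.96 · 3.64626 ≈ 7.14667
Lower bound: 230 − 7.14667 = 222.85333

222.85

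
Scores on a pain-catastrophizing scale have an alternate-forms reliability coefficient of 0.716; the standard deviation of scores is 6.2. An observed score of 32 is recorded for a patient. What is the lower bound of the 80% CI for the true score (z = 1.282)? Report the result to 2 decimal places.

SEM = 6.2000×√(1 − 0.7160) ≈ 3.3041
Margin = 1.282 × 3.3041 ≈ 4.2358
Lower bound: 32 − 4.2358 = 27.7642

27.76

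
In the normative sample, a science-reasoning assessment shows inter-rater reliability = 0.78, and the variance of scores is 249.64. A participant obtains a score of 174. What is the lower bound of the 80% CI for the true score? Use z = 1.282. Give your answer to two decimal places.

σ = 249.64^(1/2) = 15.800
The standard error of measurement is 15.800×√(1 − 0.780) ≃ 15.800×0.469 ≃ 7.411.
Margin = 1.282 × 7.411 ≃ 9.501
Lower bound: 174 − 9.501 = 164.499

164.50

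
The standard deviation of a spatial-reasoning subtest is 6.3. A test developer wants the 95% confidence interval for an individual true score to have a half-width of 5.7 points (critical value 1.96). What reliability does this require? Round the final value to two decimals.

0.79

Required SEM = 5.7 / 1.96 ≈ 2.908
r = 1 − (2.908/6.3)² ≈ 1 − 0.213 ≈ 0.787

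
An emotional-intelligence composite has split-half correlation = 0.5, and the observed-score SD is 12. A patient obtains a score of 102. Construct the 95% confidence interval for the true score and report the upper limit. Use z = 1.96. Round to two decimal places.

115.58

r_full = 2·0.5 / (1 + 0.5) ≈ 0.66667
SEM = 12.00000 · √(1 − 0.66667) = 12.00000 · √0.33333 ≈ 12.00000 · 0.57735 ≈ 6.92820
Half-width = 1.96·6.92820 ≈ 13.57928
Upper bound: 102 + 13.57928 = 115.57928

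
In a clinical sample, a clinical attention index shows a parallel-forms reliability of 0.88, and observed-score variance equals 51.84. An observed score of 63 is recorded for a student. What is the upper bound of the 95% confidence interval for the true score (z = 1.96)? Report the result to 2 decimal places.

SD = √51.84 ≈ 7.200
SEM = 7.200 * √(1 − 0.880) = 7.200 * √0.120 ≈ 7.200 * 0.346 ≈ 2.494
1.96 * SEM ≈ 4.889
Upper bound: 63 + 4.889 = 67.889

67.89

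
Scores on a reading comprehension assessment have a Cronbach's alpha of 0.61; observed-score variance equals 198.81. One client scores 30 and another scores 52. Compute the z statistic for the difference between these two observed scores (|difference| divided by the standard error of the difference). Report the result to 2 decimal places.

σ = 198.81^(1/2) = 14.1000
SEM = 14.1000×√(1 − 0.6100) ≈ 8.8054
SE_diff = √2 × SEM ≈ 12.4528
z = |30 − 52| / 12.4528 = 22 / 12.4528 ≈ 1.7667

1.77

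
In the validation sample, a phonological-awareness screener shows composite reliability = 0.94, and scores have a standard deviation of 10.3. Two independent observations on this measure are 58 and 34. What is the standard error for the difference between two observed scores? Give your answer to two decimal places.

SEM = 10.300*√(1 − 0.940) ≃ 2.523
SE_diff = SEM * √2 ≃ 2.523 * 1.414 ≃ 3.568

3.57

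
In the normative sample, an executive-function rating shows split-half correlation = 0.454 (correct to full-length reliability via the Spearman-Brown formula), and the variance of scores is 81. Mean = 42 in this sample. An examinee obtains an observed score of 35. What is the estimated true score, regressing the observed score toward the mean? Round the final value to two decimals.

37.63

Spearman-Brown: r = 2(0.454) / (1 + 0.454) = 0.908 / 1.454 ≈ 0.624
Estimated true score = 0.624×35 + (1 − 0.624)×42 ≈ 37.629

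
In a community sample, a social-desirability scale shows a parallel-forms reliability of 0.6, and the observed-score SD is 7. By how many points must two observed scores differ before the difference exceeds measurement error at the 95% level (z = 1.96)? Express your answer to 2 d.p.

The standard error of measurement is 7.0000×√(1 − 0.6000) ≈ 7.0000×0.6325 ≈ 4.4272.
SE_diff = √2 × SEM ≈ 6.2610
Smallest detectable difference = 1.96×6.2610 ≈ 12.2715

12.27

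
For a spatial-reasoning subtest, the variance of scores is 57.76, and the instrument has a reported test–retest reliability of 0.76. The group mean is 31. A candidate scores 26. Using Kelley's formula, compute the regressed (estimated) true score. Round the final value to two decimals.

T̂ = r·X + (1 − r)·M = 0.760·26 + 0.240·31 = 19.760 + 7.440 ≈ 27.200

27.20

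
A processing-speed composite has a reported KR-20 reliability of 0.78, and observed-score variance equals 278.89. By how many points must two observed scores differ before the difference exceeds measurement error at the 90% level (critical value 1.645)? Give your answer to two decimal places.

18.22

SD = √278.89 = 16.700
SEM = 16.700 * √(1 − 0.780) = 16.700 * √0.220 ≃ 16.700 * 0.469 ≃ 7.833
Standard error of the difference = 7.833·√2 ≃ 11.078
Smallest detectable difference = 1.645*11.078 ≃ 18.223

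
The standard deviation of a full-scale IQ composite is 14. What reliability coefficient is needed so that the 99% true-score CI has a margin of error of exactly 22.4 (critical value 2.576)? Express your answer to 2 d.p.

0.61

Required SEM = 22.4 / 2.576 ≈ 8.696
Required reliability = 1 − (SEM/SD)² = 1 − 0.386 ≈ 0.614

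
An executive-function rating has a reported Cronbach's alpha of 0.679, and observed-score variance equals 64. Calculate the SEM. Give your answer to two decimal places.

4.53

σ = 64^(1/2) = 8.0000
SEM = 8.0000 * √(1 − 0.6790) = 8.0000 * √0.3210 ≈ 8.0000 * 0.5666 ≈ 4.5325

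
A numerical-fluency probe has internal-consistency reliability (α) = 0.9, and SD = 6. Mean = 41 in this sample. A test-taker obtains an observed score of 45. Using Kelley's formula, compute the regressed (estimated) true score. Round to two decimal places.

44.60

Estimated true score = 0.900*45 + (1 − 0.900)*41 ≈ 44.600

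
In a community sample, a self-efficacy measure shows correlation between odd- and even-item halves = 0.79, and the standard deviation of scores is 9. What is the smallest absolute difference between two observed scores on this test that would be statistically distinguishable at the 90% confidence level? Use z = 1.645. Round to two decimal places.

7.17

Spearman-Brown: r = 2(0.79) / (1 + 0.79) = 1.58000 / 1.79000 ≈ 0.88268
The standard error of measurement is 9.00000·√(1 − 0.88268) ≈ 9.00000·0.34252 ≈ 3.08266.
Standard error of the difference = 3.08266·√2 ≈ 4.35954
Smallest detectable difference = 1.645·4.35954 ≈ 7.17144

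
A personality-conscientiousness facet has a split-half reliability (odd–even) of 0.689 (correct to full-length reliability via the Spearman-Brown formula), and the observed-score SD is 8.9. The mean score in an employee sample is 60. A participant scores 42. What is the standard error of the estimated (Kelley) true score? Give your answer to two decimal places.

3.45

Spearman-Brown: r = 2(0.689) / (1 + 0.689) = 1.3780 / 1.6890 ≈ 0.8159
SE_est = SD × √(r(1 − r)) = 8.9000 × √0.1502 ≈ 8.9000 × 0.3876 ≈ 3.4496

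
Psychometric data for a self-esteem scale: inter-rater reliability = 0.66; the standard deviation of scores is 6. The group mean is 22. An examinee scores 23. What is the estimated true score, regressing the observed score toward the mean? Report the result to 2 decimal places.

T̂ = r·X + (1 − r)·M = 0.66000*23 + 0.34000*22 = 15.18000 + 7.48000 ≃ 22.66000

22.66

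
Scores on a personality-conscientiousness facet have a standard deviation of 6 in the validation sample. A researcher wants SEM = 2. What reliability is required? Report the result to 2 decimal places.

r = 1 − (2.000/6)² ≈ 1 − 0.111 ≈ 0.889

0.89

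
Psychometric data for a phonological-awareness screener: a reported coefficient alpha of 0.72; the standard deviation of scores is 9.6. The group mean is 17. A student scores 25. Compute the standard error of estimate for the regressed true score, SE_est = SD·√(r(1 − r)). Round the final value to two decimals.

4.31

SE_est = SD × √(r(1 − r)) = 9.600 × √0.202 ≈ 9.600 × 0.449 ≈ 4.310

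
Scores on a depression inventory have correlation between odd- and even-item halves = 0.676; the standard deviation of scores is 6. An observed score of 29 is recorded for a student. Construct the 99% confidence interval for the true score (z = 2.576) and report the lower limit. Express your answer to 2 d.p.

22.20

Spearman-Brown: r = 2(0.676) / (1 + 0.676) = 1.352 / 1.676 ≈ 0.807
SEM = 6.000 × √(1 − 0.807) = 6.000 × √0.193 ≈ 6.000 × 0.440 ≈ 2.638
Half-width = 2.576×2.638 ≈ 6.796
Lower limit = 29 − 6.796 ≈ 22.204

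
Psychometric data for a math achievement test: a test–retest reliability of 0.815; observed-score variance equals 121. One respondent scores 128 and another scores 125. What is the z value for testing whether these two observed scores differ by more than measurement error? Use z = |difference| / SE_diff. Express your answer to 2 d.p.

SD = √121 = 11.000
SEM = 11.000 * √(1 − 0.815) = 11.000 * √0.185 ≈ 11.000 * 0.430 ≈ 4.731
SE_diff = SEM * √2 ≈ 4.731 * 1.414 ≈ 6.691
z = 3 / 6.691 ≈ 0.448

0.45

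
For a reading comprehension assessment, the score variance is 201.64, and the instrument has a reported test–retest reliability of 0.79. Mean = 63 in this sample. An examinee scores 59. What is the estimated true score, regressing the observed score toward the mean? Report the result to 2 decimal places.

Estimated true score = 0.790×59 + (1 − 0.790)×63 ≈ 59.840

59.84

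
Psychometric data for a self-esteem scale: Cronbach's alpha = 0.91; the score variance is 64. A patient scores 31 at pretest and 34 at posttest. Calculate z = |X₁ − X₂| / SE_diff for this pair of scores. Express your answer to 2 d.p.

SD = √64 = 8.0000
SEM = 8.0000×√(1 − 0.9100) ≈ 2.4000
SE_diff = √2 × SEM ≈ 3.3941
z = |31 − 34| / 3.3941 = 3 / 3.3941 ≈ 0.8839

0.88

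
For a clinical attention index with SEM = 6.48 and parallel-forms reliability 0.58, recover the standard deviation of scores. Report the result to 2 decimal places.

10.00

SD = SEM / √(1 − r) = 6.48 / √0.4200 ≈ 6.48 / 0.6481 ≈ 9.9989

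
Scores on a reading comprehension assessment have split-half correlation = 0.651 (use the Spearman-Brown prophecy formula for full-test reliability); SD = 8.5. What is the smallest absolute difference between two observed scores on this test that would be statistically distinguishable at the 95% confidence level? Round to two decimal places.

r_full = 2·0.651 / (1 + 0.651) ≈ 0.789
The standard error of measurement is 8.500×√(1 − 0.789) ≈ 8.500×0.460 ≈ 3.908.
SE_diff = SEM × √2 ≈ 3.908 × 1.414 ≈ 5.527
Minimum reliable difference = 1.96 × SE_diff ≈ 1.96 × 5.527 ≈ 10.833

10.83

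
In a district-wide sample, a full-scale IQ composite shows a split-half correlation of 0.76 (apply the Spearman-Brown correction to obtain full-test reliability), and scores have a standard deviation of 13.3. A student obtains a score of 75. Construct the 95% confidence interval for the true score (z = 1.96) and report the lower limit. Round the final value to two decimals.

Spearman-Brown: r = 2(0.76) / (1 + 0.76) = 1.5200 / 1.7600 ≈ 0.8636
SEM = 13.3000×√(1 − 0.8636) ≈ 4.9114
1.96 × SEM ≈ 9.6262
Lower limit = 75 − 9.6262 ≈ 65.3738

65.37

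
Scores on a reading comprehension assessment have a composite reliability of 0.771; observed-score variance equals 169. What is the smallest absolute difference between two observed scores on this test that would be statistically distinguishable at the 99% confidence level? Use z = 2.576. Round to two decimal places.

σ = 169^(1/2) = 13.0000
SEM = 13.0000 · √(1 − 0.7710) = 13.0000 · √0.2290 ≈ 13.0000 · 0.4785 ≈ 6.2210
SE_diff = √2 · SEM ≈ 8.7978
Minimum reliable difference = 2.576 · SE_diff ≈ 2.576 · 8.7978 ≈ 22.6632

22.66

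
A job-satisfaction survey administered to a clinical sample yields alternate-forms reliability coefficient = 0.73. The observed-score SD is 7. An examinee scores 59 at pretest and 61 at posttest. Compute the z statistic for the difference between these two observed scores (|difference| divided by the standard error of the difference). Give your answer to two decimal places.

The standard error of measurement is 7.0000×√(1 − 0.7300) ≈ 7.0000×0.5196 ≈ 3.6373.
Standard error of the difference = 3.6373·√2 ≈ 5.1439
z = 2 / 5.1439 ≈ 0.3888

0.39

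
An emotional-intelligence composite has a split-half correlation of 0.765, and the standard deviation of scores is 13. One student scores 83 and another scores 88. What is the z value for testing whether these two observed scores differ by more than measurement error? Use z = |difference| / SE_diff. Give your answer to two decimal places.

r_full = 2·0.765 / (1 + 0.765) ≈ 0.867
SEM = 13.000 · √(1 − 0.867) = 13.000 · √0.133 ≈ 13.000 · 0.365 ≈ 4.744
SE_diff = √2 · SEM ≈ 6.708
z = |83 − 88| / 6.708 = 5 / 6.708 ≈ 0.745

0.75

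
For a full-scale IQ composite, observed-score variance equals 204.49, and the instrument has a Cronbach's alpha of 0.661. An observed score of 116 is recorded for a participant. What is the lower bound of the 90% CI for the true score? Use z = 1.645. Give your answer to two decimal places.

102.30

σ = 204.49^(1/2) = 14.300
SEM = 14.300 * √(1 − 0.661) = 14.300 * √0.339 ≈ 14.300 * 0.582 ≈ 8.326
Half-width = 1.645*8.326 ≈ 13.696
Lower bound: 116 − 13.696 = 102.304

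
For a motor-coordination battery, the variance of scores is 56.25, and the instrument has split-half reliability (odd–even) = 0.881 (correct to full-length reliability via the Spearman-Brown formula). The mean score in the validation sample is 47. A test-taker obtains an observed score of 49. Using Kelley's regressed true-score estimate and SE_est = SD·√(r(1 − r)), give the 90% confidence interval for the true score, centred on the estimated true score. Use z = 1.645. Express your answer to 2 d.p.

σ = 56.25^(1/2) = 7.5000
r_full = 2·0.881 / (1 + 0.881) ≈ 0.9367
Estimated true score = 0.9367·49 + (1 − 0.9367)·47 ≈ 48.8735
SE_est = SD · √(r(1 − r)) = 7.5000 · √0.0593 ≈ 7.5000 · 0.2434 ≈ 1.8258
90% CI: 48.8735 ± 3.0034 ≈ (45.8701, 51.8769)

[45.87, 51.88]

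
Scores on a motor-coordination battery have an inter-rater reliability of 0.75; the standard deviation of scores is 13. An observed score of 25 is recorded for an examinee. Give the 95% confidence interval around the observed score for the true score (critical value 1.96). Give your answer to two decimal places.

The standard error of measurement is 13.0000×√(1 − 0.7500) ≈ 13.0000×0.5000 ≈ 6.5000.
1.96 × SEM ≈ 12.7400
Interval: (12.2600, 37.7400)

[12.26, 37.74]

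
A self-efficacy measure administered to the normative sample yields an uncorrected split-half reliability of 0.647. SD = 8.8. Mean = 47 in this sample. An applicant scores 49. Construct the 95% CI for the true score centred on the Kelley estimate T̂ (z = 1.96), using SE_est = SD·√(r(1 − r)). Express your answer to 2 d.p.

[41.49, 55.65]

Spearman-Brown: r = 2(0.647) / (1 + 0.647) = 1.294 / 1.647 ≈ 0.786
T̂ = 0.786(49) + 0.214(47) ≈ 48.571
SE_est = 8.800·√[r(1 − r)] ≈ 3.611
95% CI: 48.571 ± 7.078 ≈ (41.494, 55.649)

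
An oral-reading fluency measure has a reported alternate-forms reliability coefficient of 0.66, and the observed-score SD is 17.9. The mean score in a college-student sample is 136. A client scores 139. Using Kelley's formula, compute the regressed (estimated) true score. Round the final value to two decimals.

137.98

T̂ = r·X + (1 − r)·M = 0.6600×139 + 0.3400×136 = 91.7400 + 46.2400 ≈ 137.9800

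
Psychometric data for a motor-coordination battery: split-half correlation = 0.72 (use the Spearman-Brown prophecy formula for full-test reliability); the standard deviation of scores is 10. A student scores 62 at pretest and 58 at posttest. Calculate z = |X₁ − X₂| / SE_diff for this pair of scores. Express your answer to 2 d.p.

0.70

Full-length reliability (Spearman-Brown) = 2(0.72)/(1+0.72) ≈ 0.8372
SEM = 10.0000·√(1 − 0.8372) ≈ 4.0347
Standard error of the difference = 4.0347·√2 ≈ 5.7060
z = 4 / 5.7060 ≈ 0.7010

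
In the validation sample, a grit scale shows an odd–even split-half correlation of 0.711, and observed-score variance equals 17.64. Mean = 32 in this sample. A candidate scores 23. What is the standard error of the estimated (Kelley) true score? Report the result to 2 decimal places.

SD = √17.64 = 4.2000
r_full = 2·0.711 / (1 + 0.711) ≈ 0.8311
SE_est = SD * √(r(1 − r)) = 4.2000 * √0.1404 ≈ 4.2000 * 0.3747 ≈ 1.5736

1.57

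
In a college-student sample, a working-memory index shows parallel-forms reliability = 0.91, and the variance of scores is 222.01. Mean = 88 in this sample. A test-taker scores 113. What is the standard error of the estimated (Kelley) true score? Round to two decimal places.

4.26

σ = 222.01^(1/2) = 14.9000
SE_est = SD * √(r(1 − r)) = 14.9000 * √0.0819 ≃ 14.9000 * 0.2862 ≃ 4.2641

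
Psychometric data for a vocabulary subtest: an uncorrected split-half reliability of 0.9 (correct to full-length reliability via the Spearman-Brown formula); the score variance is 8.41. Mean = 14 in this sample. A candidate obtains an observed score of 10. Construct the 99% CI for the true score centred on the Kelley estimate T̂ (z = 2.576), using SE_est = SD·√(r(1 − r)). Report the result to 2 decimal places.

SD = √8.41 ≈ 2.9000
Spearman-Brown: r = 2(0.9) / (1 + 0.9) = 1.8000 / 1.9000 ≈ 0.9474
T̂ = r·X + (1 − r)·M = 0.9474×10 + 0.0526×14 ≈ 9.4737 + 0.7368 ≈ 10.2105
SE_est = SD × √(r(1 − r)) = 2.9000 × √0.0499 ≈ 2.9000 × 0.2233 ≈ 0.6476
CI = 10.2105 ± 2.576 × 0.6476 → [8.5424, 11.8786]

[8.54, 11.88]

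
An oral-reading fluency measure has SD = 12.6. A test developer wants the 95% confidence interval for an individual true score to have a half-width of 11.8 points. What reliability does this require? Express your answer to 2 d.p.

SEM needed = half-width / z = 11.8/1.96 ≈ 6.020
r = 1 − (6.020/12.6)² ≈ 1 − 0.228 ≈ 0.772

0.77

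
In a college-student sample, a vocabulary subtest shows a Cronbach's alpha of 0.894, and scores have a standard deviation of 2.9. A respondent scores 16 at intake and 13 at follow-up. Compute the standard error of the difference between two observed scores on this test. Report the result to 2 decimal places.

1.34

SEM = 2.90000×√(1 − 0.89400) ≈ 0.94417
SE_diff = SEM × √2 ≈ 0.94417 × 1.41421 ≈ 1.33526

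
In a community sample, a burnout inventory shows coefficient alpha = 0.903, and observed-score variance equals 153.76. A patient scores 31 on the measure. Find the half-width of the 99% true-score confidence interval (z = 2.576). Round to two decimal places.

9.95

SD = √153.76 ≈ 12.40000
SEM = 12.40000*√(1 − 0.90300) ≈ 3.86196
Margin = 2.576 * 3.86196 ≈ 9.94840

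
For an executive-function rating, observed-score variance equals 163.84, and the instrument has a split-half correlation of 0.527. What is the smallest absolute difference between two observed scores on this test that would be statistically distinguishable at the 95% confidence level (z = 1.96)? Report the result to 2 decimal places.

19.75

SD = √163.84 ≈ 12.8000
r_full = 2·0.527 / (1 + 0.527) ≈ 0.6902
The standard error of measurement is 12.8000·√(1 − 0.6902) ≈ 12.8000·0.5566 ≈ 7.1240.
SE_diff = SEM · √2 ≈ 7.1240 · 1.4142 ≈ 10.0748
Smallest detectable difference = 1.96·10.0748 ≈ 19.7466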